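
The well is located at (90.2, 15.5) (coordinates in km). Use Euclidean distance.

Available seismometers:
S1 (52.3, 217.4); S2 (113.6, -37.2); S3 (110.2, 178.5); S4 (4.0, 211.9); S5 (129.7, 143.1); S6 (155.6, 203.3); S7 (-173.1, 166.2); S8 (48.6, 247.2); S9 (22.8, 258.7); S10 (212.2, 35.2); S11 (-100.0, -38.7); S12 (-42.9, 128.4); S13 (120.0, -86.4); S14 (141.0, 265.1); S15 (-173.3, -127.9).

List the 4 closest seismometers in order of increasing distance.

S2, S13, S10, S5

Distances from (90.2, 15.5):
S1: √((-37.9)² + (201.9)²) = √(1436.410 + 40763.610) = 205.4 km
S2: √((23.4)² + (-52.7)²) = √(547.560 + 2777.290) = 57.7 km
S3: √((20.0)² + (163.0)²) = √(400.000 + 26569.000) = 164.2 km
S4: √((-86.2)² + (196.4)²) = √(7430.440 + 38572.960) = 214.5 km
S5: √((39.5)² + (127.6)²) = √(1560.250 + 16281.760) = 133.6 km
S6: √((65.4)² + (187.8)²) = √(4277.160 + 35268.840) = 198.9 km
S7: √((-263.3)² + (150.7)²) = √(69326.890 + 22710.490) = 303.4 km
S8: √((-41.6)² + (231.7)²) = √(1730.560 + 53684.890) = 235.4 km
S9: √((-67.4)² + (243.2)²) = √(4542.760 + 59146.240) = 252.4 km
S10: √((122.0)² + (19.7)²) = √(14884.000 + 388.090) = 123.6 km
S11: √((-190.2)² + (-54.2)²) = √(36176.040 + 2937.640) = 197.8 km
S12: √((-133.1)² + (112.9)²) = √(17715.610 + 12746.410) = 174.5 km
S13: √((29.8)² + (-101.9)²) = √(888.040 + 10383.610) = 106.2 km
S14: √((50.8)² + (249.6)²) = √(2580.640 + 62300.160) = 254.7 km
S15: √((-263.5)² + (-143.4)²) = √(69432.250 + 20563.560) = 300.0 km
Sorted: S2 (57.7 km) < S13 (106.2 km) < S10 (123.6 km) < S5 (133.6 km) < S3 (164.2 km) < S12 (174.5 km) < …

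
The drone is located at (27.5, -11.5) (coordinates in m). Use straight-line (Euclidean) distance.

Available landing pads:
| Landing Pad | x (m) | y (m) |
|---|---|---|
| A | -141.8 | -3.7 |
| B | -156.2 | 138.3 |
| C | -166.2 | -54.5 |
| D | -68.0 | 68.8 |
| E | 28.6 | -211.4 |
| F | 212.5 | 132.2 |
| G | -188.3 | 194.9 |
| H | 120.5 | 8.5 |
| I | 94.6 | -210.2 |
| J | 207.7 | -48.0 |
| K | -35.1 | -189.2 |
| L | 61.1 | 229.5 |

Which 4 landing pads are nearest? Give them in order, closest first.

Distances from (27.5, -11.5):
A: √((-169.3)² + (7.8)²) = √(28662.490 + 60.840) = 169.5 m
B: √((-183.7)² + (149.8)²) = √(33745.690 + 22440.040) = 237.0 m
C: √((-193.7)² + (-43.0)²) = √(37519.690 + 1849.000) = 198.4 m
D: √((-95.5)² + (80.3)²) = √(9120.250 + 6448.090) = 124.8 m
E: √((1.1)² + (-199.9)²) = √(1.210 + 39960.010) = 199.9 m
F: √((185.0)² + (143.7)²) = √(34225.000 + 20649.690) = 234.3 m
G: √((-215.8)² + (206.4)²) = √(46569.640 + 42600.960) = 298.6 m
H: √((93.0)² + (20.0)²) = √(8649.000 + 400.000) = 95.1 m
I: √((67.1)² + (-198.7)²) = √(4502.410 + 39481.690) = 209.7 m
J: √((180.2)² + (-36.5)²) = √(32472.040 + 1332.250) = 183.9 m
K: √((-62.6)² + (-177.7)²) = √(3918.760 + 31577.290) = 188.4 m
L: √((33.6)² + (241.0)²) = √(1128.960 + 58081.000) = 243.3 m
Sorted: H (95.1 m) < D (124.8 m) < A (169.5 m) < J (183.9 m) < K (188.4 m) < C (198.4 m) < …

H, D, A, J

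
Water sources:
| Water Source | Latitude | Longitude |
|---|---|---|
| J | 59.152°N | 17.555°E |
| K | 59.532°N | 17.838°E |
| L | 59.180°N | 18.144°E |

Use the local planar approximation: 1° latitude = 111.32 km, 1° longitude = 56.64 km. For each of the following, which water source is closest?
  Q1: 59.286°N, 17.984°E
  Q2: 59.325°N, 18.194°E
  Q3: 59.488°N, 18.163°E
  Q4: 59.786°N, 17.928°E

Q1 at 59.286°N, 17.984°E:
  J: 28.512 km
  K: 28.606 km
  L: 14.878 km
  → nearest: L (14.878 km)
Q2 at 59.325°N, 18.194°E:
  J: 40.998 km
  K: 30.620 km
  L: 16.388 km
  → nearest: L (16.388 km)
Q3 at 59.488°N, 18.163°E:
  J: 50.842 km
  K: 19.049 km
  L: 34.303 km
  → nearest: K (19.049 km)
Q4 at 59.786°N, 17.928°E:
  J: 73.671 km
  K: 28.731 km
  L: 68.560 km
  → nearest: K (28.731 km)

Q1→L; Q2→L; Q3→K; Q4→K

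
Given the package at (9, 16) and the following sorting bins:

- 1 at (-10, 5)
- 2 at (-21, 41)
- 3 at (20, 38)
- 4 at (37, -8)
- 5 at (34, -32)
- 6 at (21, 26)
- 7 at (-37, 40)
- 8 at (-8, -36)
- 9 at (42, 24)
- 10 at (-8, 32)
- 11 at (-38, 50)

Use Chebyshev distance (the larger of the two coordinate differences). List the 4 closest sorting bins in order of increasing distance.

Distances from (9, 16):
1: 19
2: 30
3: 22
4: 28
5: 48
6: 12
7: 46
8: 52
9: 33
10: 17
11: 47
Sorted: 6 (12) < 10 (17) < 1 (19) < 3 (22) < 4 (28) < 2 (30) < …

6, 10, 1, 3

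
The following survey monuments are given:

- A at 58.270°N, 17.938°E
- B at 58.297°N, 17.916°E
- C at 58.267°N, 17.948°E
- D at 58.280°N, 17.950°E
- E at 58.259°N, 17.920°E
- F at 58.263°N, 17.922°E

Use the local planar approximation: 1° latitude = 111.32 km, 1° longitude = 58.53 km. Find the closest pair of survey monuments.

E and F

Pairwise distances:
A–B: √((0.027·111.32)² + (-0.022·58.53)²) = √(9.03387 + 1.65807) = 3.270 km
A–C: √((-0.003·111.32)² + (0.010·58.53)²) = √(0.11153 + 0.34258) = 0.674 km
A–D: √((0.010·111.32)² + (0.012·58.53)²) = √(1.23921 + 0.49331) = 1.316 km
A–E: √((-0.011·111.32)² + (-0.018·58.53)²) = √(1.49945 + 1.10995) = 1.615 km
A–F: √((-0.007·111.32)² + (-0.016·58.53)²) = √(0.60721 + 0.87699) = 1.218 km
B–C: √((-0.030·111.32)² + (0.032·58.53)²) = √(11.15293 + 3.50798) = 3.829 km
B–D: √((-0.017·111.32)² + (0.034·58.53)²) = √(3.58133 + 3.96018) = 2.746 km
B–E: √((-0.038·111.32)² + (0.004·58.53)²) = √(17.89425 + 0.05481) = 4.237 km
B–F: √((-0.034·111.32)² + (0.006·58.53)²) = √(14.32532 + 0.12333) = 3.801 km
C–D: √((0.013·111.32)² + (0.002·58.53)²) = √(2.09427 + 0.01370) = 1.452 km
C–E: √((-0.008·111.32)² + (-0.028·58.53)²) = √(0.79310 + 2.68580) = 1.865 km
C–F: √((-0.004·111.32)² + (-0.026·58.53)²) = √(0.19827 + 2.31581) = 1.586 km
D–E: √((-0.021·111.32)² + (-0.030·58.53)²) = √(5.46493 + 3.08318) = 2.924 km
D–F: √((-0.017·111.32)² + (-0.028·58.53)²) = √(3.58133 + 2.68580) = 2.503 km
E–F: √((0.004·111.32)² + (0.002·58.53)²) = √(0.19827 + 0.01370) = 0.460 km
Closest pair: E–F at 0.460 km.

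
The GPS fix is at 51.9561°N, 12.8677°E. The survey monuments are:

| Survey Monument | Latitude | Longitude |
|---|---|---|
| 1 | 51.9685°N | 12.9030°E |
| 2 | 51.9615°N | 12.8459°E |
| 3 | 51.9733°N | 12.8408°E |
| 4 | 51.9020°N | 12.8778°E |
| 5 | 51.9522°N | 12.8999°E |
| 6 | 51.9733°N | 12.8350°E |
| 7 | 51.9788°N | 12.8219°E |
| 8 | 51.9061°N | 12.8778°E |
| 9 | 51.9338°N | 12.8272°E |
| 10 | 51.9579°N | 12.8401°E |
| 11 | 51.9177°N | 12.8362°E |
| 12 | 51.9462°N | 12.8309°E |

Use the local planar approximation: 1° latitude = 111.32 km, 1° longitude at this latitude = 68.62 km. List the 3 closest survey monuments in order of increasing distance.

Distances from 51.9561°N, 12.8677°E:
1: 2.7880 km
2: 1.6122 km
3: 2.6596 km
4: 6.0622 km
5: 2.2518 km
6: 2.9498 km
7: 4.0327 km
8: 5.6090 km
9: 3.7264 km
10: 1.9045 km
11: 4.7901 km
12: 2.7552 km
Sorted: 2 (1.6122 km) < 10 (1.9045 km) < 5 (2.2518 km) < 3 (2.6596 km) < 12 (2.7552 km) < …

2, 10, 5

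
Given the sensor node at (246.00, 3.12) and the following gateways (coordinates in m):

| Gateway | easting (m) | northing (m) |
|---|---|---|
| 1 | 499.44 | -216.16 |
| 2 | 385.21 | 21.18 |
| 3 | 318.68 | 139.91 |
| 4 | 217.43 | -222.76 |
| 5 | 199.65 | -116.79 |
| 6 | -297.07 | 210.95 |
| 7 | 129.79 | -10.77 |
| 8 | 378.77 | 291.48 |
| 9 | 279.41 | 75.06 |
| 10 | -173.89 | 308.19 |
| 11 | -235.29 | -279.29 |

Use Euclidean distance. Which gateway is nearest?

9

Distances from (246.00, 3.12):
1: 335.14 m
2: 140.38 m
3: 154.90 m
4: 227.68 m
5: 128.56 m
6: 581.48 m
7: 117.04 m
8: 317.46 m
9: 79.32 m
10: 519.01 m
11: 558.03 m
Minimum: 9 at 79.32 m.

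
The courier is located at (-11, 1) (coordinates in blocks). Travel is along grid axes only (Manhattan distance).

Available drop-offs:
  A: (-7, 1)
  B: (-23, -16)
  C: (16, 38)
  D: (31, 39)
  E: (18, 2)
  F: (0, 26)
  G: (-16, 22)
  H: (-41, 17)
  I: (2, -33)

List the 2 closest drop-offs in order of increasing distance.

A, G

Distances from (-11, 1):
A: |4| + |0| = 4 + 0 = 4 blocks
B: |-12| + |-17| = 12 + 17 = 29 blocks
C: |27| + |37| = 27 + 37 = 64 blocks
D: |42| + |38| = 42 + 38 = 80 blocks
E: |29| + |1| = 29 + 1 = 30 blocks
F: |11| + |25| = 11 + 25 = 36 blocks
G: |-5| + |21| = 5 + 21 = 26 blocks
H: |-30| + |16| = 30 + 16 = 46 blocks
I: |13| + |-34| = 13 + 34 = 47 blocks
Sorted: A (4 blocks) < G (26 blocks) < B (29 blocks) < E (30 blocks) < …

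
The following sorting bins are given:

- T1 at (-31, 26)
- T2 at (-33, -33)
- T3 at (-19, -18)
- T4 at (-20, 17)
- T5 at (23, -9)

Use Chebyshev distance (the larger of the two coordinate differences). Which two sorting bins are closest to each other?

T1 and T4

Pairwise distances:
T1–T2: 59
T1–T3: 44
T1–T4: 11
T1–T5: 54
T2–T3: 15
T2–T4: 50
T2–T5: 56
T3–T4: 35
T3–T5: 42
T4–T5: 43
Closest pair: T1–T4 at 11.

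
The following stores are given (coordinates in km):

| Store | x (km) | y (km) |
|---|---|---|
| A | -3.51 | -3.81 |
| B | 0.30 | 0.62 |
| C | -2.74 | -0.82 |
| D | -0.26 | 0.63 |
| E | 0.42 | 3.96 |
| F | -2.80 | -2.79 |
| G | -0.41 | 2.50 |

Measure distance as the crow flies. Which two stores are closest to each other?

B and D

Pairwise distances:
A–B: √((3.81)² + (4.43)²) = √(14.5161 + 19.6249) = 5.84 km
A–C: √((0.77)² + (2.99)²) = √(0.5929 + 8.9401) = 3.09 km
A–D: √((3.25)² + (4.44)²) = √(10.5625 + 19.7136) = 5.50 km
A–E: √((3.93)² + (7.77)²) = √(15.4449 + 60.3729) = 8.71 km
A–F: √((0.71)² + (1.02)²) = √(0.5041 + 1.0404) = 1.24 km
A–G: √((3.10)² + (6.31)²) = √(9.6100 + 39.8161) = 7.03 km
B–C: √((-3.04)² + (-1.44)²) = √(9.2416 + 2.0736) = 3.36 km
B–D: √((-0.56)² + (0.01)²) = √(0.3136 + 0.0001) = 0.56 km
B–E: √((0.12)² + (3.34)²) = √(0.0144 + 11.1556) = 3.34 km
B–F: √((-3.10)² + (-3.41)²) = √(9.6100 + 11.6281) = 4.61 km
B–G: √((-0.71)² + (1.88)²) = √(0.5041 + 3.5344) = 2.01 km
C–D: √((2.48)² + (1.45)²) = √(6.1504 + 2.1025) = 2.87 km
C–E: √((3.16)² + (4.78)²) = √(9.9856 + 22.8484) = 5.73 km
C–F: √((-0.06)² + (-1.97)²) = √(0.0036 + 3.8809) = 1.97 km
C–G: √((2.33)² + (3.32)²) = √(5.4289 + 11.0224) = 4.06 km
D–E: √((0.68)² + (3.33)²) = √(0.4624 + 11.0889) = 3.40 km
D–F: √((-2.54)² + (-3.42)²) = √(6.4516 + 11.6964) = 4.26 km
D–G: √((-0.15)² + (1.87)²) = √(0.0225 + 3.4969) = 1.88 km
E–F: √((-3.22)² + (-6.75)²) = √(10.3684 + 45.5625) = 7.48 km
E–G: √((-0.83)² + (-1.46)²) = √(0.6889 + 2.1316) = 1.68 km
F–G: √((2.39)² + (5.29)²) = √(5.7121 + 27.9841) = 5.80 km
Closest pair: B–D at 0.56 km.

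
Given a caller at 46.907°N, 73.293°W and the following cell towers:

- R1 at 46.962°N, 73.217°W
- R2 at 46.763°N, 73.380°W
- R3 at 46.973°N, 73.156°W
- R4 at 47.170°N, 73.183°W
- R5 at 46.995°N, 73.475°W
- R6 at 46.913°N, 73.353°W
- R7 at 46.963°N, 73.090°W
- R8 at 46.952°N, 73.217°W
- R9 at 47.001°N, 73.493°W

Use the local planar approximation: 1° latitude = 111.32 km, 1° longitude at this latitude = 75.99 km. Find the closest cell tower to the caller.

Distances from 46.907°N, 73.293°W:
R1: √((0.055·111.32)² + (0.076·75.99)²) = √(37.48623 + 33.35340) = 8.417 km
R2: √((-0.144·111.32)² + (-0.087·75.99)²) = √(256.96346 + 43.70704) = 17.340 km
R3: √((0.066·111.32)² + (0.137·75.99)²) = √(53.98017 + 108.38122) = 12.742 km
R4: √((0.263·111.32)² + (0.110·75.99)²) = √(857.15210 + 69.87121) = 30.447 km
R5: √((0.088·111.32)² + (-0.182·75.99)²) = √(95.96475 + 191.27388) = 16.948 km
R6: √((0.006·111.32)² + (-0.060·75.99)²) = √(0.44612 + 20.78813) = 4.608 km
R7: √((0.056·111.32)² + (0.203·75.99)²) = √(38.86176 + 237.96055) = 16.638 km
R8: √((0.045·111.32)² + (0.076·75.99)²) = √(25.09409 + 33.35340) = 7.645 km
R9: √((0.094·111.32)² + (-0.200·75.99)²) = √(109.49697 + 230.97920) = 18.452 km
Minimum: R6 at 4.608 km.

R6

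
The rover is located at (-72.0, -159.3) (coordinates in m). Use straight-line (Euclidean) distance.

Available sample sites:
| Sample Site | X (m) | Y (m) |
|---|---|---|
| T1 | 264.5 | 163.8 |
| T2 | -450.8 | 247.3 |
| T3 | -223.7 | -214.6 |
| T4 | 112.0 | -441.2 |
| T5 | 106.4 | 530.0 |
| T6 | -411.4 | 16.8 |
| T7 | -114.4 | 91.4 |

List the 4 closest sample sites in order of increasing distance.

T3, T7, T4, T6

Distances from (-72.0, -159.3):
T1: √((336.5)² + (323.1)²) = √(113232.250 + 104393.610) = 466.5 m
T2: √((-378.8)² + (406.6)²) = √(143489.440 + 165323.560) = 555.7 m
T3: √((-151.7)² + (-55.3)²) = √(23012.890 + 3058.090) = 161.5 m
T4: √((184.0)² + (-281.9)²) = √(33856.000 + 79467.610) = 336.6 m
T5: √((178.4)² + (689.3)²) = √(31826.560 + 475134.490) = 712.0 m
T6: √((-339.4)² + (176.1)²) = √(115192.360 + 31011.210) = 382.4 m
T7: √((-42.4)² + (250.7)²) = √(1797.760 + 62850.490) = 254.3 m
Sorted: T3 (161.5 m) < T7 (254.3 m) < T4 (336.6 m) < T6 (382.4 m) < T1 (466.5 m) < T2 (555.7 m) < …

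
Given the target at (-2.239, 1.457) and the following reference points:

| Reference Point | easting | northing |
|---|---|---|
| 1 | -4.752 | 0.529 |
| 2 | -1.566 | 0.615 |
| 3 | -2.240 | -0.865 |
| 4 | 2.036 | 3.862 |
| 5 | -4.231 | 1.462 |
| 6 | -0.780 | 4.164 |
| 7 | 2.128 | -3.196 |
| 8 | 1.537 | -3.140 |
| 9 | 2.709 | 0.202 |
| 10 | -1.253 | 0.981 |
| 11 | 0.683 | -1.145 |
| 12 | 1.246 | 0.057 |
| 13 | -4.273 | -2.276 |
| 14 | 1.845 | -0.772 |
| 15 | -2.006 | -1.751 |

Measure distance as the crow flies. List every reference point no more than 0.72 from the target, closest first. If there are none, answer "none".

Distances from (-2.239, 1.457):
1: √((-2.513)² + (-0.928)²) = √(6.31517 + 0.86118) = 2.679
2: √((0.673)² + (-0.842)²) = √(0.45293 + 0.70896) = 1.078
3: √((-0.001)² + (-2.322)²) = √(0.00000 + 5.39168) = 2.322
4: √((4.275)² + (2.405)²) = √(18.27563 + 5.78403) = 4.905
5: √((-1.992)² + (0.005)²) = √(3.96806 + 0.00002) = 1.992
6: √((1.459)² + (2.707)²) = √(2.12868 + 7.32785) = 3.075
7: √((4.367)² + (-4.653)²) = √(19.07069 + 21.65041) = 6.381
8: √((3.776)² + (-4.597)²) = √(14.25818 + 21.13241) = 5.949
9: √((4.948)² + (-1.255)²) = √(24.48270 + 1.57503) = 5.105
10: √((0.986)² + (-0.476)²) = √(0.97220 + 0.22658) = 1.095
11: √((2.922)² + (-2.602)²) = √(8.53808 + 6.77040) = 3.913
12: √((3.485)² + (-1.400)²) = √(12.14522 + 1.96000) = 3.756
13: √((-2.034)² + (-3.733)²) = √(4.13716 + 13.93529) = 4.251
14: √((4.084)² + (-2.229)²) = √(16.67906 + 4.96844) = 4.653
15: √((0.233)² + (-3.208)²) = √(0.05429 + 10.29126) = 3.216
Threshold 0.72: none within range.

none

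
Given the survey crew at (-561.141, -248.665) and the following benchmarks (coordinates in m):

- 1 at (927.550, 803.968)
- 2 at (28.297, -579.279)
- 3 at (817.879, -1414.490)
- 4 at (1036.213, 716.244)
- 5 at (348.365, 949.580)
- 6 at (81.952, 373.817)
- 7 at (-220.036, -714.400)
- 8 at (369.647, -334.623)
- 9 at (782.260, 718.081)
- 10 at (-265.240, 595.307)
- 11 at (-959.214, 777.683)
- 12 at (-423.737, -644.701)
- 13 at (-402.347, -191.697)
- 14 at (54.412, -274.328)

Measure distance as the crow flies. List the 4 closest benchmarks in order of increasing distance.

13, 12, 7, 14

Distances from (-561.141, -248.665):
1: 1823.249 m
2: 675.827 m
3: 1805.781 m
4: 1866.170 m
5: 1504.325 m
6: 895.015 m
7: 577.288 m
8: 934.749 m
9: 1655.090 m
10: 894.341 m
11: 1100.842 m
12: 419.195 m
13: 168.704 m
14: 616.088 m
Sorted: 13 (168.704 m) < 12 (419.195 m) < 7 (577.288 m) < 14 (616.088 m) < 2 (675.827 m) < 10 (894.341 m) < …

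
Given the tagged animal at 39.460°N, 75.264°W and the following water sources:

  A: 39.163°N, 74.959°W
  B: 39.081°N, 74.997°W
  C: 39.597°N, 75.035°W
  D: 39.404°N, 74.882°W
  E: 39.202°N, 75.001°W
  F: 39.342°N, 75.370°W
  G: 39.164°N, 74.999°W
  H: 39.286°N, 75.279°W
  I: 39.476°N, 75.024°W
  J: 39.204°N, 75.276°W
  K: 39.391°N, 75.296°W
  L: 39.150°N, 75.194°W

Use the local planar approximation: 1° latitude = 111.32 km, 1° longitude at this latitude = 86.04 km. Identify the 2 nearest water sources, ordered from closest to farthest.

Distances from 39.460°N, 75.264°W:
A: √((-0.297·111.32)² + (0.305·86.04)²) = √(1093.09849 + 688.65306) = 42.211 km
B: √((-0.379·111.32)² + (0.267·86.04)²) = √(1780.01973 + 527.74403) = 48.039 km
C: √((0.137·111.32)² + (0.229·86.04)²) = √(232.58812 + 388.21451) = 24.916 km
D: √((-0.056·111.32)² + (0.382·86.04)²) = √(38.86176 + 1080.25809) = 33.453 km
E: √((-0.258·111.32)² + (0.263·86.04)²) = √(824.87057 + 512.04992) = 36.564 km
F: √((-0.118·111.32)² + (-0.106·86.04)²) = √(172.54819 + 83.17878) = 15.991 km
G: √((-0.296·111.32)² + (0.265·86.04)²) = √(1085.74995 + 519.86736) = 40.070 km
H: √((-0.174·111.32)² + (-0.015·86.04)²) = √(375.18450 + 1.66565) = 19.413 km
I: √((0.016·111.32)² + (0.240·86.04)²) = √(3.17239 + 426.40598) = 20.726 km
J: √((-0.256·111.32)² + (-0.012·86.04)²) = √(812.13144 + 1.06601) = 28.517 km
K: √((-0.069·111.32)² + (-0.032·86.04)²) = √(58.99899 + 7.58055) = 8.160 km
L: √((-0.310·111.32)² + (0.070·86.04)²) = √(1190.88488 + 36.27412) = 35.031 km
Sorted: K (8.160 km) < F (15.991 km) < H (19.413 km) < I (20.726 km) < …

K, F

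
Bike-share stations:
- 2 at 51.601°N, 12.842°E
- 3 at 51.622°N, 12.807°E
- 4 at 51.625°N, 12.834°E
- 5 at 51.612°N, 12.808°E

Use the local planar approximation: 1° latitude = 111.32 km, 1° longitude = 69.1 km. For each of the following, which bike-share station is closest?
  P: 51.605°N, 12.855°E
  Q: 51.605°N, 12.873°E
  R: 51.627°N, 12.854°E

P→2; Q→2; R→4

P at 51.605°N, 12.855°E:
  2: √((-0.004·111.32)² + (-0.013·69.1)²) = √(0.19827 + 0.80694) = 1.003 km
  3: √((0.017·111.32)² + (-0.048·69.1)²) = √(3.58133 + 11.00116) = 3.819 km
  4: √((0.020·111.32)² + (-0.021·69.1)²) = √(4.95686 + 2.10569) = 2.658 km
  5: √((0.007·111.32)² + (-0.047·69.1)²) = √(0.60721 + 10.54756) = 3.340 km
  → nearest: 2 (1.003 km)
Q at 51.605°N, 12.873°E:
  2: √((-0.004·111.32)² + (-0.031·69.1)²) = √(0.19827 + 4.58859) = 2.188 km
  3: √((0.017·111.32)² + (-0.066·69.1)²) = √(3.58133 + 20.79907) = 4.938 km
  4: √((0.020·111.32)² + (-0.039·69.1)²) = √(4.95686 + 7.26249) = 3.496 km
  5: √((0.007·111.32)² + (-0.065·69.1)²) = √(0.60721 + 20.17357) = 4.559 km
  → nearest: 2 (2.188 km)
R at 51.627°N, 12.854°E:
  2: √((-0.026·111.32)² + (-0.012·69.1)²) = √(8.37709 + 0.68757) = 3.011 km
  3: √((-0.005·111.32)² + (-0.047·69.1)²) = √(0.30980 + 10.54756) = 3.295 km
  4: √((-0.002·111.32)² + (-0.020·69.1)²) = √(0.04957 + 1.90992) = 1.400 km
  5: √((-0.015·111.32)² + (-0.046·69.1)²) = √(2.78823 + 10.10350) = 3.591 km
  → nearest: 4 (1.400 km)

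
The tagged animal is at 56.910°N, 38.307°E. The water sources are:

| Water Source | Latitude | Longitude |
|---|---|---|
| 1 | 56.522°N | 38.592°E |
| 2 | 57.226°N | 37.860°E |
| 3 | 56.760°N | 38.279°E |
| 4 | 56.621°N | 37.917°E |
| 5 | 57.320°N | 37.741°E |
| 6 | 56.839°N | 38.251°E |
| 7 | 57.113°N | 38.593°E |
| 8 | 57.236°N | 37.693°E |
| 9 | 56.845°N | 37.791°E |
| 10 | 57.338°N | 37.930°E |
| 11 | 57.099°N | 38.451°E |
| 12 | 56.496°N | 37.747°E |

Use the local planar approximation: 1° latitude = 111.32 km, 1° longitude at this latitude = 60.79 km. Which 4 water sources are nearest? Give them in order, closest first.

Distances from 56.910°N, 38.307°E:
1: 46.537 km
2: 44.450 km
3: 16.785 km
4: 39.963 km
5: 57.157 km
6: 8.606 km
7: 28.512 km
8: 52.059 km
9: 32.191 km
10: 52.870 km
11: 22.788 km
12: 57.296 km
Sorted: 6 (8.606 km) < 3 (16.785 km) < 11 (22.788 km) < 7 (28.512 km) < 9 (32.191 km) < 4 (39.963 km) < …

6, 3, 11, 7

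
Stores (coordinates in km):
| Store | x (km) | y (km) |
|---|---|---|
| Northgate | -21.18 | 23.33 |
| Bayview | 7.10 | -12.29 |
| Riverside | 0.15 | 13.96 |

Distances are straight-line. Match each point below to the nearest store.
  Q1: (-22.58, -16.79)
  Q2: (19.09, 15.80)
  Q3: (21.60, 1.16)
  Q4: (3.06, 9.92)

Q1→Bayview; Q2→Riverside; Q3→Bayview; Q4→Riverside

Q1 at (-22.58, -16.79):
  Northgate: √((1.40)² + (40.12)²) = √(1.9600 + 1609.6144) = 40.14 km
  Bayview: √((29.68)² + (4.50)²) = √(880.9024 + 20.2500) = 30.02 km
  Riverside: √((22.73)² + (30.75)²) = √(516.6529 + 945.5625) = 38.24 km
  → nearest: Bayview (30.02 km)
Q2 at (19.09, 15.80):
  Northgate: √((-40.27)² + (7.53)²) = √(1621.6729 + 56.7009) = 40.97 km
  Bayview: √((-11.99)² + (-28.09)²) = √(143.7601 + 789.0481) = 30.54 km
  Riverside: √((-18.94)² + (-1.84)²) = √(358.7236 + 3.3856) = 19.03 km
  → nearest: Riverside (19.03 km)
Q3 at (21.60, 1.16):
  Northgate: √((-42.78)² + (22.17)²) = √(1830.1284 + 491.5089) = 48.18 km
  Bayview: √((-14.50)² + (-13.45)²) = √(210.2500 + 180.9025) = 19.78 km
  Riverside: √((-21.45)² + (12.80)²) = √(460.1025 + 163.8400) = 24.98 km
  → nearest: Bayview (19.78 km)
Q4 at (3.06, 9.92):
  Northgate: √((-24.24)² + (13.41)²) = √(587.5776 + 179.8281) = 27.70 km
  Bayview: √((4.04)² + (-22.21)²) = √(16.3216 + 493.2841) = 22.57 km
  Riverside: √((-2.91)² + (4.04)²) = √(8.4681 + 16.3216) = 4.98 km
  → nearest: Riverside (4.98 km)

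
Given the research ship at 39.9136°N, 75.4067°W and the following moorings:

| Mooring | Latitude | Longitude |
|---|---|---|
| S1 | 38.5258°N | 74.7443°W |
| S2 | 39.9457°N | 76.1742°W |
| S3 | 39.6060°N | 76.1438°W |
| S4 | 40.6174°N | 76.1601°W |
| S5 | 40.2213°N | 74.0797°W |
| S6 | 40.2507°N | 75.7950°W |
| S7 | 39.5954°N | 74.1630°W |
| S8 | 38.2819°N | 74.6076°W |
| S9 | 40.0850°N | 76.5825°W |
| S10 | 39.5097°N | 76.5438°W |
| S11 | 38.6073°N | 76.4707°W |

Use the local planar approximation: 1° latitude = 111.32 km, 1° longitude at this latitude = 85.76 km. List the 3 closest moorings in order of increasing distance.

S6, S2, S3

Distances from 39.9136°N, 75.4067°W:
S1: √((-1.3878·111.32)² + (0.6624·85.76)²) = √(23867.127966 + 3227.083422) = 164.6032 km
S2: √((0.0321·111.32)² + (-0.7675·85.76)²) = √(12.768987 + 4332.377713) = 65.9177 km
S3: √((-0.3076·111.32)² + (-0.7371·85.76)²) = √(1172.516755 + 3995.971362) = 71.8922 km
S4: √((0.7038·111.32)² + (-0.7534·85.76)²) = √(6138.254916 + 4174.656787) = 101.5525 km
S5: √((0.3077·111.32)² + (1.3270·85.76)²) = √(1173.279244 + 12951.241164) = 118.8466 km
S6: √((0.3371·111.32)² + (-0.3883·85.76)²) = √(1408.198575 + 1108.930493) = 50.1710 km
S7: √((-0.3182·111.32)² + (1.2437·85.76)²) = √(1254.719784 + 11376.294164) = 112.3878 km
S8: √((-1.6317·111.32)² + (0.7991·85.76)²) = √(32993.396209 + 4696.472742) = 194.1388 km
S9: √((0.1714·111.32)² + (-1.1758·85.76)²) = √(364.055864 + 10168.021513) = 102.6259 km
S10: √((-0.4039·111.32)² + (-1.1371·85.76)²) = √(2021.594753 + 9509.701033) = 107.3839 km
S11: √((-1.3063·111.32)² + (-1.0640·85.76)²) = √(21146.195793 + 8326.314302) = 171.6756 km
Sorted: S6 (50.1710 km) < S2 (65.9177 km) < S3 (71.8922 km) < S4 (101.5525 km) < S9 (102.6259 km) < …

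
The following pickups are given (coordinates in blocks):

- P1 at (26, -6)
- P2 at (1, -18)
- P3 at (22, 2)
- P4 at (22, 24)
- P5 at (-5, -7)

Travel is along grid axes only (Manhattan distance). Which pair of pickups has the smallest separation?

P1 and P3

Pairwise distances:
P1–P2: 37 blocks
P1–P3: 12 blocks
P1–P4: 34 blocks
P1–P5: 32 blocks
P2–P3: 41 blocks
P2–P4: 63 blocks
P2–P5: 17 blocks
P3–P4: 22 blocks
P3–P5: 36 blocks
P4–P5: 58 blocks
Closest pair: P1–P3 at 12 blocks.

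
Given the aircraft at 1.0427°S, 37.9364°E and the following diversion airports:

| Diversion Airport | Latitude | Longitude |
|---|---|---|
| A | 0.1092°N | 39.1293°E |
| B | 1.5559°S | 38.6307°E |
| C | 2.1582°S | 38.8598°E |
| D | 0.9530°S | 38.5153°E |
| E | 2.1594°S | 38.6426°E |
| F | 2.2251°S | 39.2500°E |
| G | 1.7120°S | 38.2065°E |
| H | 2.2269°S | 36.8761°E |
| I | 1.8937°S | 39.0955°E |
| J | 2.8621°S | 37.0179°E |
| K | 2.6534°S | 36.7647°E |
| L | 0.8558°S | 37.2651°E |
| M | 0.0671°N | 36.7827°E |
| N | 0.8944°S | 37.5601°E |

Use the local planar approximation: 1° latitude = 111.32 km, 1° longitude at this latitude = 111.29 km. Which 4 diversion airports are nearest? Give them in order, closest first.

N, D, L, G

Distances from 1.0427°S, 37.9364°E:
A: √((1.1519·111.32)² + (1.1929·111.29)²) = √(16442.806722 + 17624.644347) = 184.5737 km
B: √((-0.5132·111.32)² + (0.6943·111.29)²) = √(3263.771087 + 5970.443809) = 96.0948 km
C: √((-1.1155·111.32)² + (0.9234·111.29)²) = √(15420.041572 + 10560.683454) = 161.1854 km
D: √((0.0897·111.32)² + (0.5789·111.29)²) = √(99.708293 + 4150.681257) = 65.1950 km
E: √((-1.1167·111.32)² + (0.7062·111.29)²) = √(15453.235660 + 6176.859335) = 147.0717 km
F: √((-1.1824·111.32)² + (1.3136·111.29)²) = √(17325.079551 + 21371.675155) = 196.7149 km
G: √((-0.6693·111.32)² + (0.2701·111.29)²) = √(5551.214966 + 903.569272) = 80.3417 km
H: √((-1.1842·111.32)² + (-1.0603·111.29)²) = √(17377.868591 + 13924.185733) = 176.9239 km
I: √((-0.8510·111.32)² + (1.1591·111.29)²) = √(8974.401918 + 16640.029676) = 160.0451 km
J: √((-1.8194·111.32)² + (-0.9185·111.29)²) = √(41020.672508 + 10448.900801) = 226.8691 km
K: √((-1.6107·111.32)² + (-1.1717·111.29)²) = √(32149.610276 + 17003.766977) = 221.7056 km
L: √((0.1869·111.32)² + (-0.6713·111.29)²) = √(432.877485 + 5581.431244) = 77.5520 km
M: √((1.1098·111.32)² + (-1.1537·111.29)²) = √(15262.857036 + 16485.346129) = 178.1803 km
N: √((0.1483·111.32)² + (-0.3763·111.29)²) = √(272.539025 + 1753.802648) = 45.0149 km
Sorted: N (45.0149 km) < D (65.1950 km) < L (77.5520 km) < G (80.3417 km) < B (96.0948 km) < E (147.0717 km) < …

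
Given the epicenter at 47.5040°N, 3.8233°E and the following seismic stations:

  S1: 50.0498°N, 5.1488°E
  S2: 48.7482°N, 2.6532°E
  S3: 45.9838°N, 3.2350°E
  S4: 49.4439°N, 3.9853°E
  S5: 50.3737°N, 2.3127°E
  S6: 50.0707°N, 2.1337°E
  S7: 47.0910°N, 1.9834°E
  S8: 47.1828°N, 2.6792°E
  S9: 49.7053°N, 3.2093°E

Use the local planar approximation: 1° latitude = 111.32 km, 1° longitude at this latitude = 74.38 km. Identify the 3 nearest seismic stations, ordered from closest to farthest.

S8, S7, S2

Distances from 47.5040°N, 3.8233°E:
S1: 300.0580 km
S2: 163.5788 km
S3: 174.7944 km
S4: 216.2856 km
S5: 338.6383 km
S6: 312.1416 km
S7: 144.3680 km
S8: 92.3049 km
S9: 249.2680 km
Sorted: S8 (92.3049 km) < S7 (144.3680 km) < S2 (163.5788 km) < S3 (174.7944 km) < S4 (216.2856 km) < …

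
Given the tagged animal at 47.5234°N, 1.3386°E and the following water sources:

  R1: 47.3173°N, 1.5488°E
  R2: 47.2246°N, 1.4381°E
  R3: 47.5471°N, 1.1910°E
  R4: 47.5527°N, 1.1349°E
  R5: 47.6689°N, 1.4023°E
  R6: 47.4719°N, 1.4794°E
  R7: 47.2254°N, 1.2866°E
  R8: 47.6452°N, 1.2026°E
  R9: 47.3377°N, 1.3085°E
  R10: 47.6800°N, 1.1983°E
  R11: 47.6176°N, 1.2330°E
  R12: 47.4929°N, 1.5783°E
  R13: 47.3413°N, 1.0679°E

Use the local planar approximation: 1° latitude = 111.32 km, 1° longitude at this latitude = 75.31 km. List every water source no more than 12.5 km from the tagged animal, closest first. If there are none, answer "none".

Distances from 47.5234°N, 1.3386°E:
R1: √((-0.2061·111.32)² + (0.2102·75.31)²) = √(526.383635 + 250.594029) = 27.8743 km
R2: √((-0.2988·111.32)² + (0.0995·75.31)²) = √(1106.388318 + 56.150219) = 34.0960 km
R3: √((0.0237·111.32)² + (-0.1476·75.31)²) = √(6.960542 + 123.560031) = 11.4246 km
R4: √((0.0293·111.32)² + (-0.2037·75.31)²) = √(10.638530 + 235.335450) = 15.6836 km
R5: √((0.1455·111.32)² + (0.0637·75.31)²) = √(262.344753 + 23.013579) = 16.8926 km
R6: √((-0.0515·111.32)² + (0.1408·75.31)²) = √(32.867060 + 112.437351) = 12.0542 km
R7: √((-0.2980·111.32)² + (-0.0520·75.31)²) = √(1100.471814 + 15.335996) = 33.4037 km
R8: √((0.1218·111.32)² + (-0.1360·75.31)²) = √(183.840407 + 104.901841) = 16.9924 km
R9: √((-0.1857·111.32)² + (-0.0301·75.31)²) = √(427.336711 + 5.138523) = 20.7960 km
R10: √((0.1566·111.32)² + (-0.1403·75.31)²) = √(303.899448 + 111.640208) = 20.3848 km
R11: √((0.0942·111.32)² + (-0.1056·75.31)²) = √(109.963410 + 63.246010) = 13.1609 km
R12: √((-0.0305·111.32)² + (0.2397·75.31)²) = √(11.527790 + 325.867736) = 18.3683 km
R13: √((-0.1821·111.32)² + (-0.2707·75.31)²) = √(410.928523 + 415.605998) = 28.7495 km
Threshold 12.5 km: R3 (11.4246 km), R6 (12.0542 km) are within range.

R3, R6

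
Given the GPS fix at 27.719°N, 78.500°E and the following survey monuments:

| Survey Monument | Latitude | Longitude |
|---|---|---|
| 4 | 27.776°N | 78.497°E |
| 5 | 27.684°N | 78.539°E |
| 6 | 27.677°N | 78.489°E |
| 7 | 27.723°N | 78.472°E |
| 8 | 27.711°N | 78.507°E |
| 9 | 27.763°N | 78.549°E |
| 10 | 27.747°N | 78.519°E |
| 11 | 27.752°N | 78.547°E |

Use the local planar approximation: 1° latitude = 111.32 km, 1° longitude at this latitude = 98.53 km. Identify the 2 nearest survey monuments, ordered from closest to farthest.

Distances from 27.719°N, 78.500°E:
4: 6.352 km
5: 5.472 km
6: 4.799 km
7: 2.795 km
8: 1.126 km
9: 6.878 km
10: 3.636 km
11: 5.911 km
Sorted: 8 (1.126 km) < 7 (2.795 km) < 10 (3.636 km) < 6 (4.799 km) < …

8, 7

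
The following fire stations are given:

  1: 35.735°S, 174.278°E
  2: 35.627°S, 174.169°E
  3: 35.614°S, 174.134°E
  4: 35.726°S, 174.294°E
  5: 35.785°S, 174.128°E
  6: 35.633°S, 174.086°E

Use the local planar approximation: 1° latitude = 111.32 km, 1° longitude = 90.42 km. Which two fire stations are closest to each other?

1 and 4

Pairwise distances:
1–2: 15.546 km
1–3: 18.734 km
1–4: 1.760 km
1–5: 14.661 km
1–6: 20.744 km
2–3: 3.480 km
2–4: 15.786 km
2–5: 17.975 km
2–6: 7.535 km
3–4: 19.098 km
3–5: 19.043 km
3–6: 4.828 km
4–5: 16.384 km
4–6: 21.468 km
5–6: 17.342 km
Closest pair: 1–4 at 1.760 km.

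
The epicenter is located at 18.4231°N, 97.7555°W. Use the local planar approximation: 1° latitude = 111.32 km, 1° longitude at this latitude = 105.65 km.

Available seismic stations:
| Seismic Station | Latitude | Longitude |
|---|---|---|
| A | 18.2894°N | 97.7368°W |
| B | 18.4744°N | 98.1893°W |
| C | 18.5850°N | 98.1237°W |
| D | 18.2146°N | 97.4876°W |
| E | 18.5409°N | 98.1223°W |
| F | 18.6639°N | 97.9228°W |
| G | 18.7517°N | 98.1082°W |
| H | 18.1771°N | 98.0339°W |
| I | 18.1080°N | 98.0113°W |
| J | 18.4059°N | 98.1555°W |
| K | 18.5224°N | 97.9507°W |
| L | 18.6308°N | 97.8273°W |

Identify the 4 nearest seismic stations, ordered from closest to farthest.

A, K, L, F

Distances from 18.4231°N, 97.7555°W:
A: √((-0.1337·111.32)² + (0.0187·105.65)²) = √(221.518096 + 3.903213) = 15.0140 km
B: √((0.0513·111.32)² + (-0.4338·105.65)²) = √(32.612277 + 2100.477811) = 46.1854 km
C: √((0.1619·111.32)² + (-0.3682·105.65)²) = √(324.818004 + 1513.235674) = 42.8725 km
D: √((-0.2085·111.32)² + (0.2679·105.65)²) = √(538.714312 + 801.095754) = 36.6034 km
E: √((0.1178·111.32)² + (-0.3668·105.65)²) = √(171.963777 + 1501.750056) = 40.9110 km
F: √((0.2408·111.32)² + (-0.1673·105.65)²) = √(718.553916 + 312.414286) = 32.1087 km
G: √((0.3286·111.32)² + (-0.3527·105.65)²) = √(1338.078256 + 1388.512910) = 52.2168 km
H: √((-0.2460·111.32)² + (-0.2784·105.65)²) = √(749.922889 + 865.122216) = 40.1876 km
I: √((-0.3151·111.32)² + (-0.2558·105.65)²) = √(1230.391159 + 730.365219) = 44.2804 km
J: √((-0.0172·111.32)² + (-0.4000·105.65)²) = √(3.666091 + 1785.907600) = 42.3034 km
K: √((0.0993·111.32)² + (-0.1952·105.65)²) = √(122.192596 + 425.303179) = 23.3986 km
L: √((0.2077·111.32)² + (-0.0718·105.65)²) = √(534.588225 + 57.542389) = 24.3337 km
Sorted: A (15.0140 km) < K (23.3986 km) < L (24.3337 km) < F (32.1087 km) < D (36.6034 km) < H (40.1876 km) < …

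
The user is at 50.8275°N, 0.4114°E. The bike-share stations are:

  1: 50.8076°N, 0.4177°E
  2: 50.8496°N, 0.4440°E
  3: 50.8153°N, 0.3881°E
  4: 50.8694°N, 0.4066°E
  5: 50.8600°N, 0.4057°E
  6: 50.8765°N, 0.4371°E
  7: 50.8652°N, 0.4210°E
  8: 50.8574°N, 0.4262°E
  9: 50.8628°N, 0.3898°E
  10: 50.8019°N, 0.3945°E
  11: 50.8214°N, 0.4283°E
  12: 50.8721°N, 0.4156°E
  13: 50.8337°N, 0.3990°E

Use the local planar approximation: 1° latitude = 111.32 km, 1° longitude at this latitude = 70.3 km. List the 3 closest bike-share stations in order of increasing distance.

13, 11, 3

Distances from 50.8275°N, 0.4114°E:
1: 2.2591 km
2: 3.3622 km
3: 2.1278 km
4: 4.6765 km
5: 3.6400 km
6: 5.7461 km
7: 4.2507 km
8: 3.4873 km
9: 4.2128 km
10: 3.0875 km
11: 1.3684 km
12: 4.9736 km
13: 1.1119 km
Sorted: 13 (1.1119 km) < 11 (1.3684 km) < 3 (2.1278 km) < 1 (2.2591 km) < 10 (3.0875 km) < …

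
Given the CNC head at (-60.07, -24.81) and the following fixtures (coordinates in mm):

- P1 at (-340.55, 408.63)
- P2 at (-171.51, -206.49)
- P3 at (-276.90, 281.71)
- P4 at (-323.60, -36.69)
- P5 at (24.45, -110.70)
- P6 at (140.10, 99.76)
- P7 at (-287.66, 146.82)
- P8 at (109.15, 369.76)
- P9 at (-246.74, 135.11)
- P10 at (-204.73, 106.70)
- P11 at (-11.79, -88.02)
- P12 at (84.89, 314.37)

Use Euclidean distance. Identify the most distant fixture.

P1

Distances from (-60.07, -24.81):
P1: 516.27 mm
P2: 213.13 mm
P3: 375.46 mm
P4: 263.80 mm
P5: 120.50 mm
P6: 235.77 mm
P7: 285.05 mm
P8: 429.33 mm
P9: 245.80 mm
P10: 195.50 mm
P11: 79.54 mm
P12: 368.86 mm
Maximum: P1 at 516.27 mm.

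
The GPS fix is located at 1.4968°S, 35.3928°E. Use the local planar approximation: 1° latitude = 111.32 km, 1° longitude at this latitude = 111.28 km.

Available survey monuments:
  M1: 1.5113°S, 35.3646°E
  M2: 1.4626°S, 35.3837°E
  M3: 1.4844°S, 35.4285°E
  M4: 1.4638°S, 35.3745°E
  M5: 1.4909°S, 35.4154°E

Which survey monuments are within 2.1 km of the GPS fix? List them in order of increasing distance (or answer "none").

Distances from 1.4968°S, 35.3928°E:
M1: 3.5289 km
M2: 3.9395 km
M3: 4.2057 km
M4: 4.2002 km
M5: 2.5993 km
Threshold 2.1 km: none within range.

none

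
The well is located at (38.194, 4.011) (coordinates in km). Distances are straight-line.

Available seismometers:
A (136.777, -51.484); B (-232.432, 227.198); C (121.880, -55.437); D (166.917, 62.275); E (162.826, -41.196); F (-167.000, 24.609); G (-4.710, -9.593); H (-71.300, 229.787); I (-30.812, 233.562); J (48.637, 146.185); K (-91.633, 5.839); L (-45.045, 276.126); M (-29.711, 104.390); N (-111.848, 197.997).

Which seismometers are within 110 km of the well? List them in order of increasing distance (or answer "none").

G, C

Distances from (38.194, 4.011):
A: 113.130 km
B: 350.786 km
C: 102.652 km
D: 141.295 km
E: 132.578 km
F: 206.225 km
G: 45.009 km
H: 250.926 km
I: 239.699 km
J: 142.557 km
K: 129.840 km
L: 284.562 km
M: 121.190 km
N: 245.241 km
Threshold 110 km: G (45.009 km), C (102.652 km) are within range.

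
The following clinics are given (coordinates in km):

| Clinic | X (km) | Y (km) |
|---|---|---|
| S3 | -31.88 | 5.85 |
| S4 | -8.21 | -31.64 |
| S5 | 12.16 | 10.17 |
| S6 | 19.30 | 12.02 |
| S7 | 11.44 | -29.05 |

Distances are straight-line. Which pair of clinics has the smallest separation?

Pairwise distances:
S5–S6: 7.38 km
S4–S7: 19.82 km
S5–S7: 39.23 km
S6–S7: 41.82 km
S3–S5: 44.25 km
S3–S4: 44.34 km
S4–S5: 46.51 km
S3–S6: 51.55 km
S4–S6: 51.60 km
S3–S7: 55.63 km
Closest pair: S5–S6 at 7.38 km.

S5 and S6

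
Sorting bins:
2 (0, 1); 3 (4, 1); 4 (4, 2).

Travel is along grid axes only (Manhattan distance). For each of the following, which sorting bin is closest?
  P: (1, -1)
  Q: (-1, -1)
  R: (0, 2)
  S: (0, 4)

P→2; Q→2; R→2; S→2

P at (1, -1):
  2: |-1| + |2| = 1 + 2 = 3
  3: |3| + |2| = 3 + 2 = 5
  4: |3| + |3| = 3 + 3 = 6
  → nearest: 2 (3)
Q at (-1, -1):
  2: |1| + |2| = 1 + 2 = 3
  3: |5| + |2| = 5 + 2 = 7
  4: |5| + |3| = 5 + 3 = 8
  → nearest: 2 (3)
R at (0, 2):
  2: |0| + |-1| = 0 + 1 = 1
  3: |4| + |-1| = 4 + 1 = 5
  4: |4| + |0| = 4 + 0 = 4
  → nearest: 2 (1)
S at (0, 4):
  2: |0| + |-3| = 0 + 3 = 3
  3: |4| + |-3| = 4 + 3 = 7
  4: |4| + |-2| = 4 + 2 = 6
  → nearest: 2 (3)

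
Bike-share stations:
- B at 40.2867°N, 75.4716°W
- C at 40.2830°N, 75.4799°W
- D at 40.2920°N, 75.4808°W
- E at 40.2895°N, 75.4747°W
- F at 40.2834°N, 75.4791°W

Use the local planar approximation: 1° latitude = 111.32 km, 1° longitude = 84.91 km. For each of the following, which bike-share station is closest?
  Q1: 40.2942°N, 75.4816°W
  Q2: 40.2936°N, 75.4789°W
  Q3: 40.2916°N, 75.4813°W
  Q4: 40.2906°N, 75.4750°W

Q1 at 40.2942°N, 75.4816°W:
  B: √((-0.0075·111.32)² + (0.0100·84.91)²) = √(0.697058 + 0.720971) = 1.1908 km
  C: √((-0.0112·111.32)² + (0.0017·84.91)²) = √(1.554470 + 0.020836) = 1.2551 km
  D: √((-0.0022·111.32)² + (0.0008·84.91)²) = √(0.059978 + 0.004614) = 0.2541 km
  E: √((-0.0047·111.32)² + (0.0069·84.91)²) = √(0.273742 + 0.343254) = 0.7855 km
  F: √((-0.0108·111.32)² + (0.0025·84.91)²) = √(1.445419 + 0.045061) = 1.2209 km
  → nearest: D (0.2541 km)
Q2 at 40.2936°N, 75.4789°W:
  B: √((-0.0069·111.32)² + (0.0073·84.91)²) = √(0.589990 + 0.384205) = 0.9870 km
  C: √((-0.0106·111.32)² + (-0.0010·84.91)²) = √(1.392381 + 0.007210) = 1.1830 km
  D: √((-0.0016·111.32)² + (-0.0019·84.91)²) = √(0.031724 + 0.026027) = 0.2403 km
  E: √((-0.0041·111.32)² + (0.0042·84.91)²) = √(0.208312 + 0.127179) = 0.5792 km
  F: √((-0.0102·111.32)² + (-0.0002·84.91)²) = √(1.289278 + 0.000288) = 1.1356 km
  → nearest: D (0.2403 km)
Q3 at 40.2916°N, 75.4813°W:
  B: √((-0.0049·111.32)² + (0.0097·84.91)²) = √(0.297535 + 0.678361) = 0.9879 km
  C: √((-0.0086·111.32)² + (0.0014·84.91)²) = √(0.916523 + 0.014131) = 0.9647 km
  D: √((0.0004·111.32)² + (0.0005·84.91)²) = √(0.001983 + 0.001802) = 0.0615 km
  E: √((-0.0021·111.32)² + (0.0066·84.91)²) = √(0.054649 + 0.314055) = 0.6072 km
  F: √((-0.0082·111.32)² + (0.0022·84.91)²) = √(0.833248 + 0.034895) = 0.9317 km
  → nearest: D (0.0615 km)
Q4 at 40.2906°N, 75.4750°W:
  B: √((-0.0039·111.32)² + (0.0034·84.91)²) = √(0.188484 + 0.083344) = 0.5214 km
  C: √((-0.0076·111.32)² + (-0.0049·84.91)²) = √(0.715770 + 0.173105) = 0.9428 km
  D: √((0.0014·111.32)² + (-0.0058·84.91)²) = √(0.024289 + 0.242535) = 0.5165 km
  E: √((-0.0011·111.32)² + (0.0003·84.91)²) = √(0.014994 + 0.000649) = 0.1251 km
  F: √((-0.0072·111.32)² + (-0.0041·84.91)²) = √(0.642409 + 0.121195) = 0.8738 km
  → nearest: E (0.1251 km)

Q1→D; Q2→D; Q3→D; Q4→E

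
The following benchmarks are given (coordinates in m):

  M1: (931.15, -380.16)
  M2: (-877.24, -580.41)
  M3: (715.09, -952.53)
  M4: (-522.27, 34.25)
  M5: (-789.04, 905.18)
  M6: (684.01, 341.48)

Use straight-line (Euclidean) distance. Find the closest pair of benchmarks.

M1 and M3

Pairwise distances:
M1–M3: 611.79 m
M2–M4: 709.80 m
M1–M6: 762.79 m
M4–M5: 910.87 m
M4–M6: 1244.79 m
M3–M6: 1294.38 m
M2–M5: 1488.21 m
M1–M4: 1511.35 m
M5–M6: 1577.22 m
M3–M4: 1582.65 m
M2–M3: 1635.23 m
M2–M6: 1813.11 m
M1–M2: 1819.44 m
M1–M5: 2147.36 m
M3–M5: 2390.29 m
Closest pair: M1–M3 at 611.79 m.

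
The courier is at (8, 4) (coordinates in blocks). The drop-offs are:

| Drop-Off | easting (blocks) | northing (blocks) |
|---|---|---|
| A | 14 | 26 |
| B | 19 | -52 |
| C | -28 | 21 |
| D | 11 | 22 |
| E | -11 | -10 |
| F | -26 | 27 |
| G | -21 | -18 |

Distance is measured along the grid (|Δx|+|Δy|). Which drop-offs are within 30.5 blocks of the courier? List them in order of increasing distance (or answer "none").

Distances from (8, 4):
A: 28 blocks
B: 67 blocks
C: 53 blocks
D: 21 blocks
E: 33 blocks
F: 57 blocks
G: 51 blocks
Threshold 30.5 blocks: D (21 blocks), A (28 blocks) are within range.

D, A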